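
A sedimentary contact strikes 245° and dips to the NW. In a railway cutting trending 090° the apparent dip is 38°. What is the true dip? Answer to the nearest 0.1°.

61.6°

The section is 25° from the strike.
tan(true dip) = tan 38° / sin 25° = 1.8487
δ = arctan(1.8487) = 61.59°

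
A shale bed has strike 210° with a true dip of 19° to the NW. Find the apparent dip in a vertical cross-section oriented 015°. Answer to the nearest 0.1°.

Angle between strike (210°) and section (015°): β = 15°.
tan α = tan 19° × sin 15° = 0.3443 × 0.2588 = 0.0891
apparent dip = arctan 0.0891 = 5.09°

5.1°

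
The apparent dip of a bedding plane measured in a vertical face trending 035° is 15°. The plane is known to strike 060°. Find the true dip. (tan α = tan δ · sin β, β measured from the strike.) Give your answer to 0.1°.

32.4°

The section is 25° from the strike.
tan δ = tan α / sin β = tan 15° / sin 25° = 0.2679 / 0.4226 = 0.6340
true dip = arctan 0.6340 = 32.38°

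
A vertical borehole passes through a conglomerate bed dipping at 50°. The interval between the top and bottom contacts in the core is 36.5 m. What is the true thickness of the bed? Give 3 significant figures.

True thickness t = h · cos(dip) = 36.5 × cos 50°
t = 36.5 × 0.6428 = 23.462 m

23.5 m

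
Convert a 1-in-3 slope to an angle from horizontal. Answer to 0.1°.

18.4°

tan θ = 1/3 = 0.3333
θ = arctan(0.3333) = 18.43°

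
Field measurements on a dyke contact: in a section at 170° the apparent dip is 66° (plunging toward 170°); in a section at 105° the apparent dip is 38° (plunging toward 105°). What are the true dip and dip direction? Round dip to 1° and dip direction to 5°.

Represent each trace as a vector plunging at its apparent dip toward its trend (east-north-up frame): v₁ = (0.071, -0.401, -0.914), v₂ = (0.761, -0.204, -0.616).
The plane normal is n = v₁ × v₂ ∝ (0.060, -0.652, 0.290).
True dip = arccos(n_z / |n|) = arccos(0.4056) = 66.1°.
Dip direction = atan2(0.060, -0.652) = 175° (azimuth of n's horizontal projection).

true dip 66°, dip direction 175°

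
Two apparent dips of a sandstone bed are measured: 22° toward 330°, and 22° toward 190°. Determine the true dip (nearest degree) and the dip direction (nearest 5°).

Represent each trace as a vector plunging at its apparent dip toward its trend (east-north-up frame): v₁ = (-0.464, 0.803, -0.375), v₂ = (-0.161, -0.913, -0.375).
n = v₁ × v₂ = (-0.643, -0.113, 0.553) (taken with n_z > 0).
Dip δ = arctan(|n_h|/n_z) = arctan(0.653/0.553) = 49.8°.
Dip direction = azimuth of (n_x, n_y) = atan2(-0.643, -0.113) = 260°.

true dip 50°, dip direction 260°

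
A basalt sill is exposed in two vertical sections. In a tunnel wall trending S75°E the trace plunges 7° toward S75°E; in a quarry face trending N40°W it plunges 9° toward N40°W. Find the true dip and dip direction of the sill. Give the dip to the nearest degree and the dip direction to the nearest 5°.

Represent each trace as a vector plunging at its apparent dip toward its trend (east-north-up frame): v₁ = (0.959, -0.257, -0.122), v₂ = (-0.635, 0.757, -0.156).
Cross product v₁ × v₂ gives the pole to the plane: n ∝ (0.132, 0.227, 0.562).
tan δ = √(n_x²+n_y²)/n_z = 0.263/0.562, so δ = 25.1°.
Dip direction = azimuth of (n_x, n_y) = atan2(0.132, 0.227) = 30°.

true dip 25°, dip direction 030°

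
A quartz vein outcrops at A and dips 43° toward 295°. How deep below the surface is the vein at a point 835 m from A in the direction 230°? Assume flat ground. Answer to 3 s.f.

The hole lies 65° from the dip direction, so the down-dip offset is 835 × cos 65° = 352.89 m.
Depth = down-dip offset × tan(dip) = 352.89 × tan 43° = 352.89 × 0.9325
Depth = 329.07 m

329 m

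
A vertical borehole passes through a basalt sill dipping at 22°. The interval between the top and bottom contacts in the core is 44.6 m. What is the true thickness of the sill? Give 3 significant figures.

True thickness t = h · cos(dip) = 44.6 × cos 22°
t = 44.6 × 0.9272 = 41.352 m

41.4 m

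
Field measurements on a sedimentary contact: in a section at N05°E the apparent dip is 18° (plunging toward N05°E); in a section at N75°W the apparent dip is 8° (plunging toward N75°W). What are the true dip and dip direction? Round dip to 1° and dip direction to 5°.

true dip 19°, dip direction 350°

Each apparent-dip line lies in the plane. As unit vectors (x east, y north, z up), v₁ plunges 18°→N05°E and v₂ plunges 8°→N75°W.
The plane normal is n = v₁ × v₂ ∝ (-0.053, 0.307, 0.927).
tan δ = √(n_x²+n_y²)/n_z = 0.312/0.927, so δ = 18.6°.
Dip direction = atan2(-0.053, 0.307) = 350° (azimuth of n's horizontal projection).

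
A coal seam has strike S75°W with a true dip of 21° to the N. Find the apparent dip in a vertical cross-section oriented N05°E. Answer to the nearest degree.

20°

Angle between strike (S75°W) and section (N05°E): β = 70°.
tan(apparent dip) = tan 21° · sin 70° = 0.3607
apparent dip = arctan 0.3607 = 19.84°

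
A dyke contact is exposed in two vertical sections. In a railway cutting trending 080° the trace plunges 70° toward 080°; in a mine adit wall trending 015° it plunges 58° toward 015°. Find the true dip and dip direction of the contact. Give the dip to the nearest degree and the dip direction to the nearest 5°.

Each apparent-dip line lies in the plane. As unit vectors (x east, y north, z up), v₁ plunges 70°→080° and v₂ plunges 58°→015°.
n = v₁ × v₂ = (0.431, 0.157, 0.164) (taken with n_z > 0).
True dip = arccos(n_z / |n|) = arccos(0.3374) = 70.3°.
The horizontal component of n points toward azimuth atan2(n_x, n_y) = 70°, the dip direction.

true dip 70°, dip direction 070°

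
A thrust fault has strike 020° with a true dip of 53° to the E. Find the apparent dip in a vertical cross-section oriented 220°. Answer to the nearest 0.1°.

24.4°

Angle between strike (020°) and section (220°): β = 20°.
tan α = tan 53° × sin 20° = 1.3270 × 0.3420 = 0.4539
α = arctan(0.4539) = 24.41°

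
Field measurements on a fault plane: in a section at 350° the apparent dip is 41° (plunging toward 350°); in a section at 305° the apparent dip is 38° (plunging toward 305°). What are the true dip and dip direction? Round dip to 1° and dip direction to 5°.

Each apparent-dip line lies in the plane. As unit vectors (x east, y north, z up), v₁ plunges 41°→350° and v₂ plunges 38°→305°.
n = v₁ × v₂ = (-0.161, 0.343, 0.421) (taken with n_z > 0).
Dip δ = arctan(|n_h|/n_z) = arctan(0.379/0.421) = 42.0°.
Dip direction = atan2(-0.161, 0.343) = 335° (azimuth of n's horizontal projection).

true dip 42°, dip direction 335°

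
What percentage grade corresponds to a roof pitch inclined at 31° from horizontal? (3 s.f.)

grade % = 100 × tan 31° = 100 × 0.6009

60.1%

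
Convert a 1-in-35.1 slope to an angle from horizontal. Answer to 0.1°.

tan θ = 1/35.1 = 0.0285
θ = arctan(0.0285) = 1.63°

1.6°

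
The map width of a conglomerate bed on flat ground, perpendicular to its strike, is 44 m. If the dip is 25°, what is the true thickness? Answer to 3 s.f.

18.6 m

True thickness t = w · sin(dip) = 44 × sin 25°
t = 44 × 0.4226 = 18.595 m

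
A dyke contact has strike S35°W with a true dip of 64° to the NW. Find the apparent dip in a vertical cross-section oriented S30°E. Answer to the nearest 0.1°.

Angle between strike (S35°W) and section (S30°E): β = 65°.
tan(apparent dip) = tan 64° · sin 65° = 1.8582
apparent dip = arctan 1.8582 = 61.71°

61.7°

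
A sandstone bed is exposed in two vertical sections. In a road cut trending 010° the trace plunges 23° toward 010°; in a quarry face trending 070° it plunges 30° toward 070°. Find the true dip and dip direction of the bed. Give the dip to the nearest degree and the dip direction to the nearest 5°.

true dip 31°, dip direction 055°

Each apparent-dip line lies in the plane. As unit vectors (x east, y north, z up), v₁ plunges 23°→010° and v₂ plunges 30°→070°.
Cross product v₁ × v₂ gives the pole to the plane: n ∝ (0.338, 0.238, 0.690).
True dip = arccos(n_z / |n|) = arccos(0.8581) = 30.9°.
Dip direction = atan2(0.338, 0.238) = 55° (azimuth of n's horizontal projection).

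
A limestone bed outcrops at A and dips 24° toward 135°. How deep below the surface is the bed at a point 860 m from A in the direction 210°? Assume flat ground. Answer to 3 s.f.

The hole lies 75° from the dip direction, so the down-dip offset is 860 × cos 75° = 222.58 m.
Depth = down-dip offset × tan(dip) = 222.58 × tan 24° = 222.58 × 0.4452
Depth = 99.10 m

99.1 m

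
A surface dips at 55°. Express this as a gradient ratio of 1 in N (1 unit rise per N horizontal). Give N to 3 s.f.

1 in 0.700

1 : N means tan θ = 1/N, so N = 1/tan 55° = 1/1.4281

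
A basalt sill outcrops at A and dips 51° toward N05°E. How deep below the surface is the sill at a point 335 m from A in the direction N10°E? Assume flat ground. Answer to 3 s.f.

The hole lies 5° from the dip direction, so the down-dip offset is 335 × cos 5° = 333.73 m.
Depth = down-dip offset × tan(dip) = 333.73 × tan 51° = 333.73 × 1.2349
Depth = 412.12 m

412 m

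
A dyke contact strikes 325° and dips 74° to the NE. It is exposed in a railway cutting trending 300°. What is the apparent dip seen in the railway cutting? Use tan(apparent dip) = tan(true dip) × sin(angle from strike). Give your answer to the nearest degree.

56°

Angle between strike (325°) and section (300°): β = 25°.
tan α = tan 74° × sin 25° = 3.4874 × 0.4226 = 1.4738
α = arctan(1.4738) = 55.84°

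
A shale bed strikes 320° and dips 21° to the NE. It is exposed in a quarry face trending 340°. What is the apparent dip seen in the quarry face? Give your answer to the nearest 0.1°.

7.5°

Angle between strike (320°) and section (340°): β = 20°.
tan(apparent dip) = tan 21° · sin 20° = 0.1313
α = arctan(0.1313) = 7.48°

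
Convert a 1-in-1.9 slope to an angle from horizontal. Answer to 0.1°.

tan θ = 1/1.9 = 0.5263
θ = arctan(0.5263) = 27.76°

27.8°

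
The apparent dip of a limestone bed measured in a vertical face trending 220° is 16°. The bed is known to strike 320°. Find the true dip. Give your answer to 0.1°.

16.2°

The section is 80° from the strike.
tan δ = tan α / sin β = tan 16° / sin 80° = 0.2867 / 0.9848 = 0.2912
true dip = arctan 0.2912 = 16.23°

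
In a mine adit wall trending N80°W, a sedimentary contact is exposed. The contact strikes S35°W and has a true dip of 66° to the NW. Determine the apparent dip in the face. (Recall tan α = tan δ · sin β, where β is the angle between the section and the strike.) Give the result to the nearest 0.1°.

63.8°

Angle between strike (S35°W) and section (N80°W): β = 65°.
tan(apparent dip) = tan 66° · sin 65° = 2.0356
α = arctan(2.0356) = 63.84°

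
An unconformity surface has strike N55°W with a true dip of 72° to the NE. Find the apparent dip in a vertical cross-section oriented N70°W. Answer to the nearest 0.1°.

The section lies 15° from the strike.
tan(apparent dip) = tan 72° · sin 15° = 0.7966
apparent dip = arctan 0.7966 = 38.54°

38.5°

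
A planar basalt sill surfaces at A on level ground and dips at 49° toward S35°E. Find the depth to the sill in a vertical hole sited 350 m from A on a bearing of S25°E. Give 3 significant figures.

397 m

The hole lies 10° from the dip direction, so the down-dip offset is 350 × cos 10° = 344.68 m.
Depth = down-dip offset × tan(dip) = 344.68 × tan 49° = 344.68 × 1.1504
Depth = 396.51 m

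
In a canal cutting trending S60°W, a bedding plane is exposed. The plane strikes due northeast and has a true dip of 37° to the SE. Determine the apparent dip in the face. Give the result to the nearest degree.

11°

Angle between strike (due northeast) and section (S60°W): β = 15°.
tan(apparent dip) = tan 37° · sin 15° = 0.1950
apparent dip = arctan 0.1950 = 11.04°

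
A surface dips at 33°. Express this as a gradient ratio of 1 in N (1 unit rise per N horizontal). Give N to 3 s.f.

1 in 1.54

1 : N means tan θ = 1/N, so N = 1/tan 33° = 1/0.6494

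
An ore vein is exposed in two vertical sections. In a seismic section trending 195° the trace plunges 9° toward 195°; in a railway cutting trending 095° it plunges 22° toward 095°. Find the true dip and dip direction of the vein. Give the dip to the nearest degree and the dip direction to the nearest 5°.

true dip 25°, dip direction 125°

The two traces are lines in the plane: v₁ = (sin 195°·cos 9°, cos 195°·cos 9°, −sin 9°), v₂ = (sin 95°·cos 22°, cos 95°·cos 22°, −sin 22°).
n = v₁ × v₂ = (0.345, -0.240, 0.902) (taken with n_z > 0).
tan δ = √(n_x²+n_y²)/n_z = 0.420/0.902, so δ = 25.0°.
Dip direction = atan2(0.345, -0.240) = 125° (azimuth of n's horizontal projection).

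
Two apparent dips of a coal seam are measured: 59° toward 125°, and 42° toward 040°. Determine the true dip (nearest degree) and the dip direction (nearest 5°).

Represent each trace as a vector plunging at its apparent dip toward its trend (east-north-up frame): v₁ = (0.422, -0.295, -0.857), v₂ = (0.478, 0.569, -0.669).
The plane normal is n = v₁ × v₂ ∝ (0.686, -0.127, 0.381).
Dip δ = arctan(|n_h|/n_z) = arctan(0.697/0.381) = 61.3°.
Dip direction = azimuth of (n_x, n_y) = atan2(0.686, -0.127) = 101°.

true dip 61°, dip direction 100°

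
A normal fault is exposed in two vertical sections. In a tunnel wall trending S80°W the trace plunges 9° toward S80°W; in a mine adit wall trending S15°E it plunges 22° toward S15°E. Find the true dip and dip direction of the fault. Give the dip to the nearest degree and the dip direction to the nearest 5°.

true dip 24°, dip direction 190°

Represent each trace as a vector plunging at its apparent dip toward its trend (east-north-up frame): v₁ = (-0.973, -0.172, -0.156), v₂ = (0.240, -0.896, -0.375).
Cross product v₁ × v₂ gives the pole to the plane: n ∝ (-0.076, -0.402, 0.912).
tan δ = √(n_x²+n_y²)/n_z = 0.409/0.912, so δ = 24.1°.
Dip direction = atan2(-0.076, -0.402) = 191° (azimuth of n's horizontal projection).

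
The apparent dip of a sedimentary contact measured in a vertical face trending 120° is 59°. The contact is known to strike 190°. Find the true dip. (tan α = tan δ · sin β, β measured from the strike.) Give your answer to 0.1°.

60.5°

The section is 70° from the strike.
tan δ = tan α / sin β = tan 59° / sin 70° = 1.6643 / 0.9397 = 1.7711
true dip = arctan 1.7711 = 60.55°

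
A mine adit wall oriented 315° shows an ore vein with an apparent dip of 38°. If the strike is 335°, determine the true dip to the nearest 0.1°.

The section is 20° from the strike.
tan δ = tan α / sin β = tan 38° / sin 20° = 0.7813 / 0.3420 = 2.2843
true dip = arctan 2.2843 = 66.36°

66.4°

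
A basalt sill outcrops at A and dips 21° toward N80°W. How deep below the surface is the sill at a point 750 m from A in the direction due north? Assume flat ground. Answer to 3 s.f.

50.0 m

The hole lies 80° from the dip direction, so the down-dip offset is 750 × cos 80° = 130.24 m.
Depth = down-dip offset × tan(dip) = 130.24 × tan 21° = 130.24 × 0.3839
Depth = 49.99 m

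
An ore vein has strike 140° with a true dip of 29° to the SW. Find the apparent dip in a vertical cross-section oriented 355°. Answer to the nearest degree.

Angle between strike (140°) and section (355°): β = 35°.
tan α = tan 29° × sin 35° = 0.5543 × 0.5736 = 0.3179
α = arctan(0.3179) = 17.64°

18°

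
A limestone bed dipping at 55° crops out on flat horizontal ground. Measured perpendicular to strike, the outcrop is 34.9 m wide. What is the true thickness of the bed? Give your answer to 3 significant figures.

28.6 m

True thickness t = w · sin(dip) = 34.9 × sin 55°
t = 34.9 × 0.8192 = 28.588 m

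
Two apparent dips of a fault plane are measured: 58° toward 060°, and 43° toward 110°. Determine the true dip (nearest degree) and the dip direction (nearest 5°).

The two traces are lines in the plane: v₁ = (sin 60°·cos 58°, cos 60°·cos 58°, −sin 58°), v₂ = (sin 110°·cos 43°, cos 110°·cos 43°, −sin 43°).
Cross product v₁ × v₂ gives the pole to the plane: n ∝ (0.393, 0.270, 0.297).
True dip = arccos(n_z / |n|) = arccos(0.5288) = 58.1°.
Dip direction = azimuth of (n_x, n_y) = atan2(0.393, 0.270) = 56°.

true dip 58°, dip direction 055°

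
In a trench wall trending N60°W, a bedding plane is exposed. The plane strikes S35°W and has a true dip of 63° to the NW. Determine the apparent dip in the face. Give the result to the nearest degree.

The section lies 85° from the strike.
tan(apparent dip) = tan 63° · sin 85° = 1.9551
α = arctan(1.9551) = 62.91°

63°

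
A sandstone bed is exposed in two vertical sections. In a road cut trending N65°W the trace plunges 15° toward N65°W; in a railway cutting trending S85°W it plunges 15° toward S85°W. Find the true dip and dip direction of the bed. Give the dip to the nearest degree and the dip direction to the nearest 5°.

The two traces are lines in the plane: v₁ = (sin 295°·cos 15°, cos 295°·cos 15°, −sin 15°), v₂ = (sin 265°·cos 15°, cos 265°·cos 15°, −sin 15°).
Cross product v₁ × v₂ gives the pole to the plane: n ∝ (-0.127, 0.022, 0.467).
True dip = arccos(n_z / |n|) = arccos(0.9636) = 15.5°.
The horizontal component of n points toward azimuth atan2(n_x, n_y) = 280°, the dip direction.

true dip 16°, dip direction 280°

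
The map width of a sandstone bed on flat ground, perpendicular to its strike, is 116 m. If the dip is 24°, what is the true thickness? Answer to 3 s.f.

47.2 m

True thickness t = w · sin(dip) = 116 × sin 24°
t = 116 × 0.4067 = 47.181 m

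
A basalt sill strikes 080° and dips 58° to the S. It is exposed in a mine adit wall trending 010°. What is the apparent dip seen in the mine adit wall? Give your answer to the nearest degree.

The strike is 080° and the section trends 010°; the acute angle between them is β = 70°.
tan(apparent dip) = tan 58° · sin 70° = 1.5038
α = arctan(1.5038) = 56.38°

56°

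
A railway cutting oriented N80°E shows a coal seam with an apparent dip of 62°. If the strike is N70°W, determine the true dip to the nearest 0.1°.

75.1°

β = acute angle between strike N70°W and section N80°E = 30°.
tan δ = tan α / sin β = tan 62° / sin 30° = 1.8807 / 0.5000 = 3.7615
true dip = arctan 3.7615 = 75.11°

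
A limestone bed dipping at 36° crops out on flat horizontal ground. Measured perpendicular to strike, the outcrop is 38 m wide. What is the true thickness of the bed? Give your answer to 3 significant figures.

True thickness t = w · sin(dip) = 38 × sin 36°
t = 38 × 0.5878 = 22.336 m

22.3 m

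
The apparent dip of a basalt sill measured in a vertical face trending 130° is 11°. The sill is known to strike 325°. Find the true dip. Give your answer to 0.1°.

The section is 15° from the strike.
tan δ = tan α / sin β = tan 11° / sin 15° = 0.1944 / 0.2588 = 0.7510
δ = arctan(0.7510) = 36.91°

36.9°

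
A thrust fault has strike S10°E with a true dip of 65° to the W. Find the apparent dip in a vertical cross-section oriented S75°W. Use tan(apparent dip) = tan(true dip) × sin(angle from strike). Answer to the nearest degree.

65°

The strike is S10°E and the section trends S75°W; the acute angle between them is β = 85°.
tan(apparent dip) = tan 65° · sin 85° = 2.1363
α = arctan(2.1363) = 64.92°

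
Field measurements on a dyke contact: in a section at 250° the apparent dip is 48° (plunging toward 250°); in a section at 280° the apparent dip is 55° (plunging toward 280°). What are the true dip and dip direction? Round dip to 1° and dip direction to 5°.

true dip 55°, dip direction 290°

Each apparent-dip line lies in the plane. As unit vectors (x east, y north, z up), v₁ plunges 48°→250° and v₂ plunges 55°→280°.
n = v₁ × v₂ = (-0.261, 0.095, 0.192) (taken with n_z > 0).
Dip δ = arctan(|n_h|/n_z) = arctan(0.278/0.192) = 55.4°.
Dip direction = atan2(-0.261, 0.095) = 290° (azimuth of n's horizontal projection).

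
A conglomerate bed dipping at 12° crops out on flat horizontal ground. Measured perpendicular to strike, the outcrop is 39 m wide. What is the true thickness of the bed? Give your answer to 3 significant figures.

True thickness t = w · sin(dip) = 39 × sin 12°
t = 39 × 0.2079 = 8.109 m

8.11 m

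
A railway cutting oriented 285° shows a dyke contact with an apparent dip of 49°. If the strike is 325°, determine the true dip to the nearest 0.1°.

60.8°

The section is 40° from the strike.
tan δ = tan α / sin β = tan 49° / sin 40° = 1.1504 / 0.6428 = 1.7897
δ = arctan(1.7897) = 60.80°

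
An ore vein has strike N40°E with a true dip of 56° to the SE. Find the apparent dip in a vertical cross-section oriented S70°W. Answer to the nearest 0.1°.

The section lies 30° from the strike.
tan α = tan 56° × sin 30° = 1.4826 × 0.5000 = 0.7413
apparent dip = arctan 0.7413 = 36.55°

36.5°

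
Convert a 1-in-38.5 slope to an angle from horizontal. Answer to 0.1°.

tan θ = 1/38.5 = 0.0260
θ = arctan(0.0260) = 1.49°

1.5°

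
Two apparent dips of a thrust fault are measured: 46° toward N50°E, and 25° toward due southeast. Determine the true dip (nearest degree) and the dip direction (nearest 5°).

Represent each trace as a vector plunging at its apparent dip toward its trend (east-north-up frame): v₁ = (0.532, 0.447, -0.719), v₂ = (0.641, -0.641, -0.423).
Cross product v₁ × v₂ gives the pole to the plane: n ∝ (0.650, 0.236, 0.627).
tan δ = √(n_x²+n_y²)/n_z = 0.691/0.627, so δ = 47.8°.
Dip direction = azimuth of (n_x, n_y) = atan2(0.650, 0.236) = 70°.

true dip 48°, dip direction 070°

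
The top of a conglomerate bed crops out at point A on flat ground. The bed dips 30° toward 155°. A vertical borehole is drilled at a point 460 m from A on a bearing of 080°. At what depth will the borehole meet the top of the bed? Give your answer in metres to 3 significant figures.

68.7 m

The hole lies 75° from the dip direction, so the down-dip offset is 460 × cos 75° = 119.06 m.
Depth = down-dip offset × tan(dip) = 119.06 × tan 30° = 119.06 × 0.5774
Depth = 68.74 m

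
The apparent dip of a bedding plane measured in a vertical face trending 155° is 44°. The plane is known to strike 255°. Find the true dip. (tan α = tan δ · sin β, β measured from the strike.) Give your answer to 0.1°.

The section is 80° from the strike.
tan δ = tan α / sin β = tan 44° / sin 80° = 0.9657 / 0.9848 = 0.9806
δ = arctan(0.9806) = 44.44°

44.4°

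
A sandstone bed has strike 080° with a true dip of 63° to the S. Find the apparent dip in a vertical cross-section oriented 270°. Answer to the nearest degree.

19°

Angle between strike (080°) and section (270°): β = 10°.
tan α = tan 63° × sin 10° = 1.9626 × 0.1736 = 0.3408
α = arctan(0.3408) = 18.82°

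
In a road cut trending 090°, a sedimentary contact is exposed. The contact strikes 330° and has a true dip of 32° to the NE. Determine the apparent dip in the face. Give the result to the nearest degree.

The section lies 60° from the strike.
tan α = tan 32° × sin 60° = 0.6249 × 0.8660 = 0.5412
apparent dip = arctan 0.5412 = 28.42°

28°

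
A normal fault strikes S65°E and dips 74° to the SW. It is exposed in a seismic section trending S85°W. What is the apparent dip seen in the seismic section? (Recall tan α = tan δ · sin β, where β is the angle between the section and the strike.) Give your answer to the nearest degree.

Angle between strike (S65°E) and section (S85°W): β = 30°.
tan α = tan 74° × sin 30° = 3.4874 × 0.5000 = 1.7437
apparent dip = arctan 1.7437 = 60.17°

60°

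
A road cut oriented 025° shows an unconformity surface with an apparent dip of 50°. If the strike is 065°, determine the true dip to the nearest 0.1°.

The section is 40° from the strike.
tan δ = tan α / sin β = tan 50° / sin 40° = 1.1918 / 0.6428 = 1.8540
δ = arctan(1.8540) = 61.66°

61.7°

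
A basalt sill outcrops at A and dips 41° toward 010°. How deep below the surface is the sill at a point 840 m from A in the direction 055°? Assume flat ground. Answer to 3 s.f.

516 m

The hole lies 45° from the dip direction, so the down-dip offset is 840 × cos 45° = 593.97 m.
Depth = down-dip offset × tan(dip) = 593.97 × tan 41° = 593.97 × 0.8693
Depth = 516.33 m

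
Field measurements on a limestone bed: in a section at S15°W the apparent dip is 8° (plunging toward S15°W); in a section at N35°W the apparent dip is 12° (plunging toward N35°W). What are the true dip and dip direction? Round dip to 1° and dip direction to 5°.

true dip 23°, dip direction 265°

The two traces are lines in the plane: v₁ = (sin 195°·cos 8°, cos 195°·cos 8°, −sin 8°), v₂ = (sin 325°·cos 12°, cos 325°·cos 12°, −sin 12°).
The plane normal is n = v₁ × v₂ ∝ (-0.310, -0.025, 0.742).
True dip = arccos(n_z / |n|) = arccos(0.9221) = 22.8°.
The horizontal component of n points toward azimuth atan2(n_x, n_y) = 265°, the dip direction.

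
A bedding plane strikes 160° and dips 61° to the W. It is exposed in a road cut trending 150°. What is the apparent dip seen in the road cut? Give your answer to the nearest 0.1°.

17.4°

Angle between strike (160°) and section (150°): β = 10°.
tan α = tan 61° × sin 10° = 1.8040 × 0.1736 = 0.3133
apparent dip = arctan 0.3133 = 17.39°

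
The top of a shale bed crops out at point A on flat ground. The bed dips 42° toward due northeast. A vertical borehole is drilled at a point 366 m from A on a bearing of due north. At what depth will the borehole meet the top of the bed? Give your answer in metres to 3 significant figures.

The hole lies 45° from the dip direction, so the down-dip offset is 366 × cos 45° = 258.80 m.
Depth = down-dip offset × tan(dip) = 258.80 × tan 42° = 258.80 × 0.9004
Depth = 233.03 m

233 m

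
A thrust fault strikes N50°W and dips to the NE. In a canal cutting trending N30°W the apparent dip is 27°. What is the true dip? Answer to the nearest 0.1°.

β = acute angle between strike N50°W and section N30°W = 20°.
tan(true dip) = tan 27° / sin 20° = 1.4898
true dip = arctan 1.4898 = 56.13°

56.1°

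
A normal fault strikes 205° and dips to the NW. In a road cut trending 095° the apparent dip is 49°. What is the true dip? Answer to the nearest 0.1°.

β = acute angle between strike 205° and section 095° = 70°.
tan(true dip) = tan 49° / sin 70° = 1.2242
true dip = arctan 1.2242 = 50.76°

50.8°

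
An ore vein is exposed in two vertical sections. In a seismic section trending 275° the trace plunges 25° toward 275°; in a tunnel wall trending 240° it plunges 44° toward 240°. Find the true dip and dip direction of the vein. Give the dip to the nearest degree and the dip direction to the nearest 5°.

true dip 48°, dip direction 210°

Each apparent-dip line lies in the plane. As unit vectors (x east, y north, z up), v₁ plunges 25°→275° and v₂ plunges 44°→240°.
n = v₁ × v₂ = (-0.207, -0.364, 0.374) (taken with n_z > 0).
True dip = arccos(n_z / |n|) = arccos(0.6662) = 48.2°.
The horizontal component of n points toward azimuth atan2(n_x, n_y) = 210°, the dip direction.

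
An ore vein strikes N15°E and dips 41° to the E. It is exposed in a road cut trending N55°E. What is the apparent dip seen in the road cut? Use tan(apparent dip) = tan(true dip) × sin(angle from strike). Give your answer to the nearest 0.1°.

The section lies 40° from the strike.
tan(apparent dip) = tan 41° · sin 40° = 0.5588
apparent dip = arctan 0.5588 = 29.20°

29.2°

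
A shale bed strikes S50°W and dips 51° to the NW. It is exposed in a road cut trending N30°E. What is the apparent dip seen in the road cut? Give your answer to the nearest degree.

23°

Angle between strike (S50°W) and section (N30°E): β = 20°.
tan α = tan 51° × sin 20° = 1.2349 × 0.3420 = 0.4224
α = arctan(0.4224) = 22.90°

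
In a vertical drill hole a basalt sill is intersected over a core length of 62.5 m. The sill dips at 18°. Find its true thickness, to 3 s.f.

59.4 m

True thickness t = h · cos(dip) = 62.5 × cos 18°
t = 62.5 × 0.9511 = 59.441 m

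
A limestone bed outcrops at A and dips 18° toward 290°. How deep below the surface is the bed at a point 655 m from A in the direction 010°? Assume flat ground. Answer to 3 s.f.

The hole lies 80° from the dip direction, so the down-dip offset is 655 × cos 80° = 113.74 m.
Depth = down-dip offset × tan(dip) = 113.74 × tan 18° = 113.74 × 0.3249
Depth = 36.96 m

37.0 m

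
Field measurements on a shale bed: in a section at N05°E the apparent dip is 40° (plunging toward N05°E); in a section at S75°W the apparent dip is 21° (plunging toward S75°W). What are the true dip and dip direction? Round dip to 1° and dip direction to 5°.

true dip 48°, dip direction 325°

Represent each trace as a vector plunging at its apparent dip toward its trend (east-north-up frame): v₁ = (0.067, 0.763, -0.643), v₂ = (-0.902, -0.242, -0.358).
The plane normal is n = v₁ × v₂ ∝ (-0.429, 0.604, 0.672).
True dip = arccos(n_z / |n|) = arccos(0.6721) = 47.8°.
The horizontal component of n points toward azimuth atan2(n_x, n_y) = 325°, the dip direction.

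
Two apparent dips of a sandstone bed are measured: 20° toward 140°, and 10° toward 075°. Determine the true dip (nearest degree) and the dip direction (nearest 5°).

Each apparent-dip line lies in the plane. As unit vectors (x east, y north, z up), v₁ plunges 20°→140° and v₂ plunges 10°→075°.
The plane normal is n = v₁ × v₂ ∝ (0.212, -0.220, 0.839).
Dip δ = arctan(|n_h|/n_z) = arctan(0.306/0.839) = 20.0°.
Dip direction = azimuth of (n_x, n_y) = atan2(0.212, -0.220) = 136°.

true dip 20°, dip direction 135°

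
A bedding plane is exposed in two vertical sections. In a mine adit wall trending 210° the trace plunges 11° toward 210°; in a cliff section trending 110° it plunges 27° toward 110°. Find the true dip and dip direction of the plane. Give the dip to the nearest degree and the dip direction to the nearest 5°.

true dip 30°, dip direction 140°

Each apparent-dip line lies in the plane. As unit vectors (x east, y north, z up), v₁ plunges 11°→210° and v₂ plunges 27°→110°.
n = v₁ × v₂ = (0.328, -0.383, 0.861) (taken with n_z > 0).
True dip = arccos(n_z / |n|) = arccos(0.8632) = 30.3°.
The horizontal component of n points toward azimuth atan2(n_x, n_y) = 139°, the dip direction.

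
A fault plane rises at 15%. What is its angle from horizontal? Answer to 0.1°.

8.5°

tan θ = 15/100 = 0.1500
θ = arctan(0.1500) = 8.53°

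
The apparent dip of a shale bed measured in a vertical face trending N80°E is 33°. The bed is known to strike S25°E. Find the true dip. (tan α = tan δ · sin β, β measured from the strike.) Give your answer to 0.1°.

33.9°

β = acute angle between strike S25°E and section N80°E = 75°.
tan(true dip) = tan 33° / sin 75° = 0.6723
true dip = arctan 0.6723 = 33.91°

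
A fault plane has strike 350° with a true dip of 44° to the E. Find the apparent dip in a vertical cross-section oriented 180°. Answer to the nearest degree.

The section lies 10° from the strike.
tan(apparent dip) = tan 44° · sin 10° = 0.1677
apparent dip = arctan 0.1677 = 9.52°

10°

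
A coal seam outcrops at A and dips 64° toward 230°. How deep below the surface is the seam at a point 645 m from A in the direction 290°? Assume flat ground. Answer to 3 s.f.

The hole lies 60° from the dip direction, so the down-dip offset is 645 × cos 60° = 322.50 m.
Depth = down-dip offset × tan(dip) = 322.50 × tan 64° = 322.50 × 2.0503
Depth = 661.22 m

661 m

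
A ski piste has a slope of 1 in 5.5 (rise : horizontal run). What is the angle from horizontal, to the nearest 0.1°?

tan θ = 1/5.5 = 0.1818
θ = arctan(0.1818) = 10.30°

10.3°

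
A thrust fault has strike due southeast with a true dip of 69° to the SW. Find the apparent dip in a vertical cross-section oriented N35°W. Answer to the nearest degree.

Angle between strike (due southeast) and section (N35°W): β = 10°.
tan α = tan 69° × sin 10° = 2.6051 × 0.1736 = 0.4524
apparent dip = arctan 0.4524 = 24.34°

24°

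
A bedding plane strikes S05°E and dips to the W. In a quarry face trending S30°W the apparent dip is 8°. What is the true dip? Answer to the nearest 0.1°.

13.8°

The section is 35° from the strike.
tan δ = tan α / sin β = tan 8° / sin 35° = 0.1405 / 0.5736 = 0.2450
δ = arctan(0.2450) = 13.77°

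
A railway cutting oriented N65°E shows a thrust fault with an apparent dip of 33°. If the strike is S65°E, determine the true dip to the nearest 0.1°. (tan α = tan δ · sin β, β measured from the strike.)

β = acute angle between strike S65°E and section N65°E = 50°.
tan δ = tan α / sin β = tan 33° / sin 50° = 0.6494 / 0.7660 = 0.8477
δ = arctan(0.8477) = 40.29°

40.3°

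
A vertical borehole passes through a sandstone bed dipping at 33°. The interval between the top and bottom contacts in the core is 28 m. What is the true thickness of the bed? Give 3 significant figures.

23.5 m

True thickness t = h · cos(dip) = 28 × cos 33°
t = 28 × 0.8387 = 23.483 m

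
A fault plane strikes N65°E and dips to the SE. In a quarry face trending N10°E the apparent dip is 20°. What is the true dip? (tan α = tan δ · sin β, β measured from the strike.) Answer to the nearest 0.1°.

24.0°

The section is 55° from the strike.
tan δ = tan α / sin β = tan 20° / sin 55° = 0.3640 / 0.8192 = 0.4443
δ = arctan(0.4443) = 23.96°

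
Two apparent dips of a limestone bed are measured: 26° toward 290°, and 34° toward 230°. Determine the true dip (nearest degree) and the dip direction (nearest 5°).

Each apparent-dip line lies in the plane. As unit vectors (x east, y north, z up), v₁ plunges 26°→290° and v₂ plunges 34°→230°.
Cross product v₁ × v₂ gives the pole to the plane: n ∝ (-0.406, -0.194, 0.645).
tan δ = √(n_x²+n_y²)/n_z = 0.449/0.645, so δ = 34.9°.
Dip direction = atan2(-0.406, -0.194) = 244° (azimuth of n's horizontal projection).

true dip 35°, dip direction 245°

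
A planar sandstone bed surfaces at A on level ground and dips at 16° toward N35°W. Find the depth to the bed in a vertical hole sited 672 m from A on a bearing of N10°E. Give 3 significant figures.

136 m

The hole lies 45° from the dip direction, so the down-dip offset is 672 × cos 45° = 475.18 m.
Depth = down-dip offset × tan(dip) = 475.18 × tan 16° = 475.18 × 0.2867
Depth = 136.25 m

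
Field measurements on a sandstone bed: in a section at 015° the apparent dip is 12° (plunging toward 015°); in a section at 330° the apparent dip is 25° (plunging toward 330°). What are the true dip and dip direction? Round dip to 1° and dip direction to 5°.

The two traces are lines in the plane: v₁ = (sin 15°·cos 12°, cos 15°·cos 12°, −sin 12°), v₂ = (sin 330°·cos 25°, cos 330°·cos 25°, −sin 25°).
Cross product v₁ × v₂ gives the pole to the plane: n ∝ (-0.236, 0.201, 0.627).
tan δ = √(n_x²+n_y²)/n_z = 0.310/0.627, so δ = 26.3°.
The horizontal component of n points toward azimuth atan2(n_x, n_y) = 310°, the dip direction.

true dip 26°, dip direction 310°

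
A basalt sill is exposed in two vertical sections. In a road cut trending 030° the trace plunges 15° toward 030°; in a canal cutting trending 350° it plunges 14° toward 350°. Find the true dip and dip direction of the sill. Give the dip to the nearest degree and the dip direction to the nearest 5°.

Each apparent-dip line lies in the plane. As unit vectors (x east, y north, z up), v₁ plunges 15°→030° and v₂ plunges 14°→350°.
Cross product v₁ × v₂ gives the pole to the plane: n ∝ (0.045, 0.160, 0.602).
True dip = arccos(n_z / |n|) = arccos(0.9638) = 15.5°.
Dip direction = azimuth of (n_x, n_y) = atan2(0.045, 0.160) = 16°.

true dip 15°, dip direction 015°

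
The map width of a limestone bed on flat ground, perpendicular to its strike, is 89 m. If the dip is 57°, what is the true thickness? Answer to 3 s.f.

74.6 m

True thickness t = w · sin(dip) = 89 × sin 57°
t = 89 × 0.8387 = 74.642 m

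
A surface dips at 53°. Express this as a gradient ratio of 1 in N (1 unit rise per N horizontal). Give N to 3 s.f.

1 in 0.754

1 : N means tan θ = 1/N, so N = 1/tan 53° = 1/1.3270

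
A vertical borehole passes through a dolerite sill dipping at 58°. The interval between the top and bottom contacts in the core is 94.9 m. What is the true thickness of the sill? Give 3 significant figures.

50.3 m

True thickness t = h · cos(dip) = 94.9 × cos 58°
t = 94.9 × 0.5299 = 50.289 m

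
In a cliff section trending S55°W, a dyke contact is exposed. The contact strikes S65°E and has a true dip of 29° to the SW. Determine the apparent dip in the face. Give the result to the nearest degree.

Angle between strike (S65°E) and section (S55°W): β = 60°.
tan α = tan 29° × sin 60° = 0.5543 × 0.8660 = 0.4800
apparent dip = arctan 0.4800 = 25.64°

26°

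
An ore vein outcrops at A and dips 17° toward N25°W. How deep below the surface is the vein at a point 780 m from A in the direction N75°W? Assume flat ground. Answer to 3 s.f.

153 m

The hole lies 50° from the dip direction, so the down-dip offset is 780 × cos 50° = 501.37 m.
Depth = down-dip offset × tan(dip) = 501.37 × tan 17° = 501.37 × 0.3057
Depth = 153.29 m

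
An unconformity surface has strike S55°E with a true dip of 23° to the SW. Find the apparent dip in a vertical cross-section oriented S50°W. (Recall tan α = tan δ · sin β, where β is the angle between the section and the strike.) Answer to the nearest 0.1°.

22.3°

The section lies 75° from the strike.
tan(apparent dip) = tan 23° · sin 75° = 0.4100
α = arctan(0.4100) = 22.29°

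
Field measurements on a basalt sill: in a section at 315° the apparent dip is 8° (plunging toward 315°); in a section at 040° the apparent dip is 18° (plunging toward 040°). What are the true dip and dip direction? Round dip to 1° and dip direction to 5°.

Represent each trace as a vector plunging at its apparent dip toward its trend (east-north-up frame): v₁ = (-0.700, 0.700, -0.139), v₂ = (0.611, 0.729, -0.309).
Cross product v₁ × v₂ gives the pole to the plane: n ∝ (0.115, 0.301, 0.938).
Dip δ = arctan(|n_h|/n_z) = arctan(0.323/0.938) = 19.0°.
The horizontal component of n points toward azimuth atan2(n_x, n_y) = 21°, the dip direction.

true dip 19°, dip direction 020°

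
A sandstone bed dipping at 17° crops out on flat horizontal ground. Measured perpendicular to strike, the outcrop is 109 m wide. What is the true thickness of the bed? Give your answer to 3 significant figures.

True thickness t = w · sin(dip) = 109 × sin 17°
t = 109 × 0.2924 = 31.869 m

31.9 m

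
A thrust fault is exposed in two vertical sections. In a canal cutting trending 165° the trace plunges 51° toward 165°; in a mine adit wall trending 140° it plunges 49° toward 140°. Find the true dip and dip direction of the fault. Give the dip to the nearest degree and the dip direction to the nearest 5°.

true dip 51°, dip direction 160°

Represent each trace as a vector plunging at its apparent dip toward its trend (east-north-up frame): v₁ = (0.163, -0.608, -0.777), v₂ = (0.422, -0.503, -0.755).
n = v₁ × v₂ = (0.068, -0.205, 0.174) (taken with n_z > 0).
tan δ = √(n_x²+n_y²)/n_z = 0.216/0.174, so δ = 51.0°.
Dip direction = azimuth of (n_x, n_y) = atan2(0.068, -0.205) = 162°.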